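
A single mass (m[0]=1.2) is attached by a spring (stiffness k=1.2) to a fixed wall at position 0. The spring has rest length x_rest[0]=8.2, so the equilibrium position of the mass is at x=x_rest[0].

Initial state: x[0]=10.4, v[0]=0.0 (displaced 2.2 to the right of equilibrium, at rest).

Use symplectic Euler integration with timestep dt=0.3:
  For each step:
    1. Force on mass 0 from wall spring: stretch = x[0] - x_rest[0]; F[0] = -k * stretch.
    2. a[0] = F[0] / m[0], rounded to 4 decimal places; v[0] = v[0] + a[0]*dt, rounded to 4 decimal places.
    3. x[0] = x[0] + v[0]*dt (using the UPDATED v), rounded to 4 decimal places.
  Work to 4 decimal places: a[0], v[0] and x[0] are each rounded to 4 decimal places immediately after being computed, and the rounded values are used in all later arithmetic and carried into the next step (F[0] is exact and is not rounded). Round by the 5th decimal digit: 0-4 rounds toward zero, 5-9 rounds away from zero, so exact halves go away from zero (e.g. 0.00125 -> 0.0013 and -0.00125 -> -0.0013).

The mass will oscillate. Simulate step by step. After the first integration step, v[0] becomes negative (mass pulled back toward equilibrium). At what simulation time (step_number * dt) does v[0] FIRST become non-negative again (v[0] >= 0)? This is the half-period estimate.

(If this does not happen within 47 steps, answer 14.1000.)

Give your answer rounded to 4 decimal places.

Answer: 3.3000

Derivation:
Step 0: x=[10.4000] v=[0.0000]
Step 1: x=[10.2020] v=[-0.6600]
Step 2: x=[9.8238] v=[-1.2606]
Step 3: x=[9.2995] v=[-1.7477]
Step 4: x=[8.6762] v=[-2.0776]
Step 5: x=[8.0101] v=[-2.2205]
Step 6: x=[7.3611] v=[-2.1635]
Step 7: x=[6.7876] v=[-1.9118]
Step 8: x=[6.3412] v=[-1.4881]
Step 9: x=[6.0621] v=[-0.9305]
Step 10: x=[5.9754] v=[-0.2891]
Step 11: x=[6.0889] v=[0.3783]
First v>=0 after going negative at step 11, time=3.3000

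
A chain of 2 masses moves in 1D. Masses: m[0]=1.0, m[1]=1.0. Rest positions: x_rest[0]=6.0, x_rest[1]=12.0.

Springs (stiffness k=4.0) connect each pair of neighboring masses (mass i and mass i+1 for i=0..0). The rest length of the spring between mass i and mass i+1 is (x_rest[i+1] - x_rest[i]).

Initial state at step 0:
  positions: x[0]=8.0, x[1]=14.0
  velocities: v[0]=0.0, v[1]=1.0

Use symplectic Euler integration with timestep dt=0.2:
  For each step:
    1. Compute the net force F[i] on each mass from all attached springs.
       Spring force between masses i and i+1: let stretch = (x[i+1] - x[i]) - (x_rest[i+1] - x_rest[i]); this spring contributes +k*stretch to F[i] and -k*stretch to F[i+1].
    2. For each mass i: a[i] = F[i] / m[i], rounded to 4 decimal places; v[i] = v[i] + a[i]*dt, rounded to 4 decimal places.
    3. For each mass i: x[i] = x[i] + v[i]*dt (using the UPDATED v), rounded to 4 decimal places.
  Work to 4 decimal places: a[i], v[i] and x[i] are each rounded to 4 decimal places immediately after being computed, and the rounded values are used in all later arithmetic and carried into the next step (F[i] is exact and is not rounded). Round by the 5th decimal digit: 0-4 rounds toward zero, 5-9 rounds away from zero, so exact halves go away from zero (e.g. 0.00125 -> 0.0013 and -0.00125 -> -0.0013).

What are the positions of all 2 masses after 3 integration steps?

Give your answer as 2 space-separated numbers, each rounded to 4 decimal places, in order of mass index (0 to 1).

Step 0: x=[8.0000 14.0000] v=[0.0000 1.0000]
Step 1: x=[8.0000 14.2000] v=[0.0000 1.0000]
Step 2: x=[8.0320 14.3680] v=[0.1600 0.8400]
Step 3: x=[8.1178 14.4822] v=[0.4288 0.5712]

Answer: 8.1178 14.4822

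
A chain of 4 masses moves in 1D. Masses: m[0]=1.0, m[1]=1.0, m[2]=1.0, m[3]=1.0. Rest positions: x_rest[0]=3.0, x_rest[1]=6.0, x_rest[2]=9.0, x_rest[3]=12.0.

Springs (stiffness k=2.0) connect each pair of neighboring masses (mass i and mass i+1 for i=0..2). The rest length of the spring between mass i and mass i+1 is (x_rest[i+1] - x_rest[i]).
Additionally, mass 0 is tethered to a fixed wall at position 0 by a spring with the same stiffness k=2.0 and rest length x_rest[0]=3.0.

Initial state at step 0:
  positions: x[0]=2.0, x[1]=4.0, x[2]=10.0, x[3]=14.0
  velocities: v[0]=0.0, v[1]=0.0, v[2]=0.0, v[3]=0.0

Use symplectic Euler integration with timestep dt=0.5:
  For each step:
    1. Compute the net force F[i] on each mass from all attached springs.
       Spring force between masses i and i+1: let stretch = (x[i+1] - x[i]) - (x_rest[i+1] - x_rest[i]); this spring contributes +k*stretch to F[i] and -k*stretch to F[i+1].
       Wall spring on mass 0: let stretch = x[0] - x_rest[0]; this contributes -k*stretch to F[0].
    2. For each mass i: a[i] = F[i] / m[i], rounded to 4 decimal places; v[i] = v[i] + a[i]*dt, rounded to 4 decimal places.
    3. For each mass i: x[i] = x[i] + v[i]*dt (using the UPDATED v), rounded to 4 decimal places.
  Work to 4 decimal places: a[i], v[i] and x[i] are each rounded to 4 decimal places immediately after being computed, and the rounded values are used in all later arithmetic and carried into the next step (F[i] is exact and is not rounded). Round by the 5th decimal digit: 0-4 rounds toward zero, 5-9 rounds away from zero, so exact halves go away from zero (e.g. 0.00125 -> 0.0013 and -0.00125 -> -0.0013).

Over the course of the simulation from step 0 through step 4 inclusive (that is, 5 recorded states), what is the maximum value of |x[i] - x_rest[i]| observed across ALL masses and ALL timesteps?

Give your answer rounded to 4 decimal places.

Step 0: x=[2.0000 4.0000 10.0000 14.0000] v=[0.0000 0.0000 0.0000 0.0000]
Step 1: x=[2.0000 6.0000 9.0000 13.5000] v=[0.0000 4.0000 -2.0000 -1.0000]
Step 2: x=[3.0000 7.5000 8.7500 12.2500] v=[2.0000 3.0000 -0.5000 -2.5000]
Step 3: x=[4.7500 7.3750 9.6250 10.7500] v=[3.5000 -0.2500 1.7500 -3.0000]
Step 4: x=[5.4375 7.0625 9.9375 10.1875] v=[1.3750 -0.6250 0.6250 -1.1250]
Max displacement = 2.4375

Answer: 2.4375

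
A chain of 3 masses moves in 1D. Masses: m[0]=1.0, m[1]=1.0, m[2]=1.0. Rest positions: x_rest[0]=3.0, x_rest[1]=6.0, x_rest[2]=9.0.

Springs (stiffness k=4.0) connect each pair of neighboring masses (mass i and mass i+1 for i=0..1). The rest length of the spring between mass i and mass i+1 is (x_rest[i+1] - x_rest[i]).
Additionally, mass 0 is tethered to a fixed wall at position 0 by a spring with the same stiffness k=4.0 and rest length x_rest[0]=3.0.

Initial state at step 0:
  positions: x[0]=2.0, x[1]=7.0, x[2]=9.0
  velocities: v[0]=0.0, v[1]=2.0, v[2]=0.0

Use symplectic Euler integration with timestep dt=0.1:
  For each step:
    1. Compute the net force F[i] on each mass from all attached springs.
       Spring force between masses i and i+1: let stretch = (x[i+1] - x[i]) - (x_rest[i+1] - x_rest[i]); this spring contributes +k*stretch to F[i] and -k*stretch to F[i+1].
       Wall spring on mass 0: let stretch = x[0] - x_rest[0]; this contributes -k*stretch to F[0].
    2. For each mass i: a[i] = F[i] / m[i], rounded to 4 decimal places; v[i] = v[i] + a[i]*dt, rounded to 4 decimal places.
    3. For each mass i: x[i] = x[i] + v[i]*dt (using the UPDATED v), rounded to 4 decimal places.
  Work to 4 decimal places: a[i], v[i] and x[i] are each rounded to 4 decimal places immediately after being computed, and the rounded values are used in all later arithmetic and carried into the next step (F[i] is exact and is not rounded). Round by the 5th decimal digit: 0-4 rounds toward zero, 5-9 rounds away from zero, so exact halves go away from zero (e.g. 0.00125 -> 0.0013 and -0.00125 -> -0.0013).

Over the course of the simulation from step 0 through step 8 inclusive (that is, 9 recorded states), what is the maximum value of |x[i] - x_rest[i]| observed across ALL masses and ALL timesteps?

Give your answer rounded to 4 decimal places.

Step 0: x=[2.0000 7.0000 9.0000] v=[0.0000 2.0000 0.0000]
Step 1: x=[2.1200 7.0800 9.0400] v=[1.2000 0.8000 0.4000]
Step 2: x=[2.3536 7.0400 9.1216] v=[2.3360 -0.4000 0.8160]
Step 3: x=[2.6805 6.8958 9.2399] v=[3.2691 -1.4419 1.1834]
Step 4: x=[3.0688 6.6768 9.3845] v=[3.8830 -2.1904 1.4458]
Step 5: x=[3.4787 6.4218 9.5408] v=[4.0987 -2.5505 1.5627]
Step 6: x=[3.8672 6.1738 9.6923] v=[3.8845 -2.4801 1.5151]
Step 7: x=[4.1932 5.9743 9.8231] v=[3.2603 -1.9953 1.3077]
Step 8: x=[4.4228 5.8575 9.9199] v=[2.2955 -1.1682 0.9682]
Max displacement = 1.4228

Answer: 1.4228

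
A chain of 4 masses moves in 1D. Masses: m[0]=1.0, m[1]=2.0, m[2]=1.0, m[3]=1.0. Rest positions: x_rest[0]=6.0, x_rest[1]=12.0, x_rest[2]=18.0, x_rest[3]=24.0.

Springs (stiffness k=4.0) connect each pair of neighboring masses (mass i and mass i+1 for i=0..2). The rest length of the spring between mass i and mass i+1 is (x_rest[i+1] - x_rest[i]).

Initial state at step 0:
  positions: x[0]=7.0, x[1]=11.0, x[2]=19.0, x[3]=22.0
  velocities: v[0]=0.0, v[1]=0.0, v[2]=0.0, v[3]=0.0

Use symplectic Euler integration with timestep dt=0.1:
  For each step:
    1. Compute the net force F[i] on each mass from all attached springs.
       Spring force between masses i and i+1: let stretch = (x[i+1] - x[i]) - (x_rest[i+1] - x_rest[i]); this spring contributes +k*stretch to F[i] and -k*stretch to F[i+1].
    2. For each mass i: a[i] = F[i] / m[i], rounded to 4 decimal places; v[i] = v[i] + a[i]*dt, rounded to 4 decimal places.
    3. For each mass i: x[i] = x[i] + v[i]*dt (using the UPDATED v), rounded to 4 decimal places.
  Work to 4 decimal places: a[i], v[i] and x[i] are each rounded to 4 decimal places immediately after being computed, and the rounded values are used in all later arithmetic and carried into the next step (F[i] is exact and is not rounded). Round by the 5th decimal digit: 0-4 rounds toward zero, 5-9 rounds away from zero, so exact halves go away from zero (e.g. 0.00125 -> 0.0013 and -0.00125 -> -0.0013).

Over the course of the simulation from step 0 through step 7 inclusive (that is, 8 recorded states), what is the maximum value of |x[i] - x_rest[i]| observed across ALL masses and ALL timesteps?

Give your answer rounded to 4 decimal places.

Answer: 2.1101

Derivation:
Step 0: x=[7.0000 11.0000 19.0000 22.0000] v=[0.0000 0.0000 0.0000 0.0000]
Step 1: x=[6.9200 11.0800 18.8000 22.1200] v=[-0.8000 0.8000 -2.0000 1.2000]
Step 2: x=[6.7664 11.2312 18.4240 22.3472] v=[-1.5360 1.5120 -3.7600 2.2720]
Step 3: x=[6.5514 11.4370 17.9172 22.6575] v=[-2.1501 2.0576 -5.0678 3.1027]
Step 4: x=[6.2918 11.6747 17.3408 23.0182] v=[-2.5959 2.3765 -5.7638 3.6066]
Step 5: x=[6.0075 11.9180 16.7649 23.3918] v=[-2.8427 2.4331 -5.7593 3.7356]
Step 6: x=[5.7197 12.1400 16.2602 23.7403] v=[-2.8785 2.2204 -5.0473 3.4848]
Step 7: x=[5.4487 12.3160 15.8899 24.0296] v=[-2.7104 1.7604 -3.7033 2.8928]
Max displacement = 2.1101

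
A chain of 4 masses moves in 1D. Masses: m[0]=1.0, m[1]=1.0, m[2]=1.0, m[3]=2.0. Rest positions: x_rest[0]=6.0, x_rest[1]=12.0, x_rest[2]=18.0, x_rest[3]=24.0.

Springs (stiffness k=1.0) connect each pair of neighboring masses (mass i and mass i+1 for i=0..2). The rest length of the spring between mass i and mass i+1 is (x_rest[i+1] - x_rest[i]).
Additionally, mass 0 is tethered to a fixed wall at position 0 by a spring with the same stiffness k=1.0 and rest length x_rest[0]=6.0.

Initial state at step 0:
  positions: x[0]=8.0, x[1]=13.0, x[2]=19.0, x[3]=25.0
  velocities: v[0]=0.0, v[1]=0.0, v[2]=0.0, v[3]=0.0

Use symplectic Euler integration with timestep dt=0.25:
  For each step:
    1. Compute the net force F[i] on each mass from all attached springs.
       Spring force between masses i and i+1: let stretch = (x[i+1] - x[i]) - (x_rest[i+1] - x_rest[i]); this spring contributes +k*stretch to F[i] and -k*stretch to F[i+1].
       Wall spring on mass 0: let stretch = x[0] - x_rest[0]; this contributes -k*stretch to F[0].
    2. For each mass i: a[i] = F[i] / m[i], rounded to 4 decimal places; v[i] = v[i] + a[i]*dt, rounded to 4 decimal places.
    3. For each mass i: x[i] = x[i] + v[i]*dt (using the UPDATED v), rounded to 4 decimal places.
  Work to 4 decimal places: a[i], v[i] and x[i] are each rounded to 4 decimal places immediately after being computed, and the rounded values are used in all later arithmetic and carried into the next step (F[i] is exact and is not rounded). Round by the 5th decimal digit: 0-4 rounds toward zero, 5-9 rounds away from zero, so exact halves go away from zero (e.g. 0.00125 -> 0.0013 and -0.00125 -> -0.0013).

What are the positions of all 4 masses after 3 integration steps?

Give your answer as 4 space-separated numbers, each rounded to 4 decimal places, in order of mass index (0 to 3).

Step 0: x=[8.0000 13.0000 19.0000 25.0000] v=[0.0000 0.0000 0.0000 0.0000]
Step 1: x=[7.8125 13.0625 19.0000 25.0000] v=[-0.7500 0.2500 0.0000 0.0000]
Step 2: x=[7.4649 13.1680 19.0039 25.0000] v=[-1.3906 0.4219 0.0156 0.0000]
Step 3: x=[7.0071 13.2818 19.0178 25.0001] v=[-1.8311 0.4551 0.0557 0.0005]

Answer: 7.0071 13.2818 19.0178 25.0001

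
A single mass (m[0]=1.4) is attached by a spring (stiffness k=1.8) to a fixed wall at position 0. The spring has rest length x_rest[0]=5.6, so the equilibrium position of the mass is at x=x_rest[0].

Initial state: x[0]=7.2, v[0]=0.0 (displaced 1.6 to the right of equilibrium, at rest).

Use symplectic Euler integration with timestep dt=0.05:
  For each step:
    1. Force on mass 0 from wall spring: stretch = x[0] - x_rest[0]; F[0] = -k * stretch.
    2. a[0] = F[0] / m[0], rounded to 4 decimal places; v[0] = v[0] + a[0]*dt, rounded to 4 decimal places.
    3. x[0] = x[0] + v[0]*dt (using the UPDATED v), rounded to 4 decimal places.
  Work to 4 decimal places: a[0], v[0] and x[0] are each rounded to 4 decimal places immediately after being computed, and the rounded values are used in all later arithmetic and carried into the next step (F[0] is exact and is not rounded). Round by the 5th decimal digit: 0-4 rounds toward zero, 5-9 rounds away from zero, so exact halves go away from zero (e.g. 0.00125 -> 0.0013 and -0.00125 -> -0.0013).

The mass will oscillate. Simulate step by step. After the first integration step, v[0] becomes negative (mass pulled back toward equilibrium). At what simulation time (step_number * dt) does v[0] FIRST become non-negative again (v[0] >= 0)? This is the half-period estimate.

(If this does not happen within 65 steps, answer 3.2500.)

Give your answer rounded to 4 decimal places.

Answer: 2.8000

Derivation:
Step 0: x=[7.2000] v=[0.0000]
Step 1: x=[7.1949] v=[-0.1029]
Step 2: x=[7.1846] v=[-0.2054]
Step 3: x=[7.1692] v=[-0.3073]
Step 4: x=[7.1488] v=[-0.4082]
Step 5: x=[7.1234] v=[-0.5078]
Step 6: x=[7.0931] v=[-0.6057]
Step 7: x=[7.0580] v=[-0.7017]
Step 8: x=[7.0182] v=[-0.7954]
Step 9: x=[6.9739] v=[-0.8866]
Step 10: x=[6.9252] v=[-0.9749]
Step 11: x=[6.8722] v=[-1.0601]
Step 12: x=[6.8151] v=[-1.1419]
Step 13: x=[6.7541] v=[-1.2200]
Step 14: x=[6.6894] v=[-1.2942]
Step 15: x=[6.6212] v=[-1.3642]
Step 16: x=[6.5497] v=[-1.4299]
Step 17: x=[6.4752] v=[-1.4910]
Step 18: x=[6.3978] v=[-1.5473]
Step 19: x=[6.3179] v=[-1.5986]
Step 20: x=[6.2357] v=[-1.6448]
Step 21: x=[6.1514] v=[-1.6857]
Step 22: x=[6.0653] v=[-1.7211]
Step 23: x=[5.9778] v=[-1.7510]
Step 24: x=[5.8890] v=[-1.7753]
Step 25: x=[5.7993] v=[-1.7939]
Step 26: x=[5.7090] v=[-1.8067]
Step 27: x=[5.6183] v=[-1.8137]
Step 28: x=[5.5276] v=[-1.8149]
Step 29: x=[5.4371] v=[-1.8102]
Step 30: x=[5.3471] v=[-1.7997]
Step 31: x=[5.2579] v=[-1.7834]
Step 32: x=[5.1698] v=[-1.7614]
Step 33: x=[5.0831] v=[-1.7337]
Step 34: x=[4.9981] v=[-1.7005]
Step 35: x=[4.9150] v=[-1.6618]
Step 36: x=[4.8341] v=[-1.6178]
Step 37: x=[4.7557] v=[-1.5686]
Step 38: x=[4.6800] v=[-1.5143]
Step 39: x=[4.6072] v=[-1.4552]
Step 40: x=[4.5376] v=[-1.3914]
Step 41: x=[4.4714] v=[-1.3231]
Step 42: x=[4.4089] v=[-1.2505]
Step 43: x=[4.3502] v=[-1.1739]
Step 44: x=[4.2955] v=[-1.0936]
Step 45: x=[4.2450] v=[-1.0097]
Step 46: x=[4.1989] v=[-0.9226]
Step 47: x=[4.1573] v=[-0.8325]
Step 48: x=[4.1203] v=[-0.7398]
Step 49: x=[4.0881] v=[-0.6447]
Step 50: x=[4.0607] v=[-0.5475]
Step 51: x=[4.0383] v=[-0.4485]
Step 52: x=[4.0209] v=[-0.3481]
Step 53: x=[4.0086] v=[-0.2466]
Step 54: x=[4.0014] v=[-0.1443]
Step 55: x=[3.9993] v=[-0.0415]
Step 56: x=[4.0024] v=[0.0614]
First v>=0 after going negative at step 56, time=2.8000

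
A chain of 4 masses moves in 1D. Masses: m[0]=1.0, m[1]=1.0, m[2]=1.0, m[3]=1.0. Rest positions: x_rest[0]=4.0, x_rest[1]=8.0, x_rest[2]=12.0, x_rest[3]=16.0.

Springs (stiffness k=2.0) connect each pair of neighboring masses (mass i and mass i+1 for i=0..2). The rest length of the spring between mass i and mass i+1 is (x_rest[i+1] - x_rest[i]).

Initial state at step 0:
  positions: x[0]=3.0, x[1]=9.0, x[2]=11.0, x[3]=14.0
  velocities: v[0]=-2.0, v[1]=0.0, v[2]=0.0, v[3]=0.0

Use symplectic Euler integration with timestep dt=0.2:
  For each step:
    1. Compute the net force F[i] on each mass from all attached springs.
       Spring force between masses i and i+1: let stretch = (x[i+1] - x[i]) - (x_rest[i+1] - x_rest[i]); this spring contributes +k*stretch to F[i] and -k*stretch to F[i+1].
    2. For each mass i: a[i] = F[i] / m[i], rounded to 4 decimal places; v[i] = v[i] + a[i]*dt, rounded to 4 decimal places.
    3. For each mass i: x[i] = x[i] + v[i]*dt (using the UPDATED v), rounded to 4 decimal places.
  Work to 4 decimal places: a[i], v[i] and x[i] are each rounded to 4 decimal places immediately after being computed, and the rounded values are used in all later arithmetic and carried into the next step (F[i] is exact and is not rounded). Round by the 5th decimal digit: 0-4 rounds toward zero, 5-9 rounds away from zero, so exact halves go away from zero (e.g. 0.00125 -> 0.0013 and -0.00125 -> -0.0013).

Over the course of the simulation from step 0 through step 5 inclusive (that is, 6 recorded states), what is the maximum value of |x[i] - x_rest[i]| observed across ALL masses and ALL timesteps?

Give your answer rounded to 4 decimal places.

Answer: 2.2649

Derivation:
Step 0: x=[3.0000 9.0000 11.0000 14.0000] v=[-2.0000 0.0000 0.0000 0.0000]
Step 1: x=[2.7600 8.6800 11.0800 14.0800] v=[-1.2000 -1.6000 0.4000 0.4000]
Step 2: x=[2.6736 8.0784 11.2080 14.2400] v=[-0.4320 -3.0080 0.6400 0.8000]
Step 3: x=[2.6996 7.2948 11.3282 14.4774] v=[0.1299 -3.9181 0.6010 1.1872]
Step 4: x=[2.7732 6.4662 11.3777 14.7829] v=[0.3680 -4.1428 0.2473 1.5275]
Step 5: x=[2.8222 5.7351 11.3067 15.1360] v=[0.2452 -3.6554 -0.3552 1.7654]
Max displacement = 2.2649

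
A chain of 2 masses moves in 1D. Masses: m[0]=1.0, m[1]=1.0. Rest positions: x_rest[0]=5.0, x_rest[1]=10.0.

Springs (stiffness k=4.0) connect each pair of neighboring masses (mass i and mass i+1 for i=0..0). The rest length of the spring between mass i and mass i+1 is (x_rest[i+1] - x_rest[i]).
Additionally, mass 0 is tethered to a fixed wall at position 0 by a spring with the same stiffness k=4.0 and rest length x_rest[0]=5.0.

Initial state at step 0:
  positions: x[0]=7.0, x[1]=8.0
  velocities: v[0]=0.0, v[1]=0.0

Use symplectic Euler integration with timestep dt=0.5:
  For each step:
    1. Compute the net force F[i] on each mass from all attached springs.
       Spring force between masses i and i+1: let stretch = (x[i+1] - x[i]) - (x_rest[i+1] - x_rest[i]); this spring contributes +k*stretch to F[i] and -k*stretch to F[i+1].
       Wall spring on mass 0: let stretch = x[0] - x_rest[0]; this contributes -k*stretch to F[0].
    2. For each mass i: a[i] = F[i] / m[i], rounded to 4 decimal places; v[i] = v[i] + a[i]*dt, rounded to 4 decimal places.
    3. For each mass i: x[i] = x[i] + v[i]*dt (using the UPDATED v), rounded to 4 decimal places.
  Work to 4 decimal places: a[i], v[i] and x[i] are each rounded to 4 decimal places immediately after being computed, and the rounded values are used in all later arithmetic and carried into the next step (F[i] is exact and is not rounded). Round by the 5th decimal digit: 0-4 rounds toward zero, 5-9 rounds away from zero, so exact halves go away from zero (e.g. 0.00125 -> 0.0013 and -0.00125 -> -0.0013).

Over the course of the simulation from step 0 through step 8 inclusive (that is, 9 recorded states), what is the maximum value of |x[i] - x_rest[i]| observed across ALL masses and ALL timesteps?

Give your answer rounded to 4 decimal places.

Step 0: x=[7.0000 8.0000] v=[0.0000 0.0000]
Step 1: x=[1.0000 12.0000] v=[-12.0000 8.0000]
Step 2: x=[5.0000 10.0000] v=[8.0000 -4.0000]
Step 3: x=[9.0000 8.0000] v=[8.0000 -4.0000]
Step 4: x=[3.0000 12.0000] v=[-12.0000 8.0000]
Step 5: x=[3.0000 12.0000] v=[0.0000 0.0000]
Step 6: x=[9.0000 8.0000] v=[12.0000 -8.0000]
Step 7: x=[5.0000 10.0000] v=[-8.0000 4.0000]
Step 8: x=[1.0000 12.0000] v=[-8.0000 4.0000]
Max displacement = 4.0000

Answer: 4.0000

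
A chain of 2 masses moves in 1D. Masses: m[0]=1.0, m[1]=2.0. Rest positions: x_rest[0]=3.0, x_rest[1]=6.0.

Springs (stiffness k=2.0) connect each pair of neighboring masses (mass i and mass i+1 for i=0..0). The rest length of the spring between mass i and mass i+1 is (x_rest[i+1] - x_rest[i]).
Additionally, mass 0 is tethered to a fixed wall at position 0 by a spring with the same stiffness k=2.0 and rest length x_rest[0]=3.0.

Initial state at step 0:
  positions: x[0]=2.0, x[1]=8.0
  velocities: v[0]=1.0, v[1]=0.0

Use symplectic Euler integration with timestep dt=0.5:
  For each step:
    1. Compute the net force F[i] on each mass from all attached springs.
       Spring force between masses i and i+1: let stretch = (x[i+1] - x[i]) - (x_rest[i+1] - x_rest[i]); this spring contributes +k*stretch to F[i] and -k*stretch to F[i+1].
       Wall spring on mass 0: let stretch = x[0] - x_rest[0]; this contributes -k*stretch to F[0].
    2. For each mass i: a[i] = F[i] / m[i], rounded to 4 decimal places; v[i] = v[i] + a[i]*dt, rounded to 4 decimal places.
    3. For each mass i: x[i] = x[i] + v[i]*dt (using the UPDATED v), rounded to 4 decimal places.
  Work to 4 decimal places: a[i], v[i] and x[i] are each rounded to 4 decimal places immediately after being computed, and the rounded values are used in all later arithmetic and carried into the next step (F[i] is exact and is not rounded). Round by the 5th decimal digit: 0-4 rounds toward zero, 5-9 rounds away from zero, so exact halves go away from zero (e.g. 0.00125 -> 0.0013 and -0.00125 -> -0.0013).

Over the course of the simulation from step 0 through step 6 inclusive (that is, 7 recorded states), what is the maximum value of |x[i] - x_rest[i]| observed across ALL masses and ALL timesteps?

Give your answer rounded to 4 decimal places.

Answer: 3.1250

Derivation:
Step 0: x=[2.0000 8.0000] v=[1.0000 0.0000]
Step 1: x=[4.5000 7.2500] v=[5.0000 -1.5000]
Step 2: x=[6.1250 6.5625] v=[3.2500 -1.3750]
Step 3: x=[4.9063 6.5156] v=[-2.4375 -0.0938]
Step 4: x=[2.0391 6.8164] v=[-5.7345 0.6016]
Step 5: x=[0.5410 6.6729] v=[-2.9963 -0.2871]
Step 6: x=[1.8383 5.7464] v=[2.5946 -1.8531]
Max displacement = 3.1250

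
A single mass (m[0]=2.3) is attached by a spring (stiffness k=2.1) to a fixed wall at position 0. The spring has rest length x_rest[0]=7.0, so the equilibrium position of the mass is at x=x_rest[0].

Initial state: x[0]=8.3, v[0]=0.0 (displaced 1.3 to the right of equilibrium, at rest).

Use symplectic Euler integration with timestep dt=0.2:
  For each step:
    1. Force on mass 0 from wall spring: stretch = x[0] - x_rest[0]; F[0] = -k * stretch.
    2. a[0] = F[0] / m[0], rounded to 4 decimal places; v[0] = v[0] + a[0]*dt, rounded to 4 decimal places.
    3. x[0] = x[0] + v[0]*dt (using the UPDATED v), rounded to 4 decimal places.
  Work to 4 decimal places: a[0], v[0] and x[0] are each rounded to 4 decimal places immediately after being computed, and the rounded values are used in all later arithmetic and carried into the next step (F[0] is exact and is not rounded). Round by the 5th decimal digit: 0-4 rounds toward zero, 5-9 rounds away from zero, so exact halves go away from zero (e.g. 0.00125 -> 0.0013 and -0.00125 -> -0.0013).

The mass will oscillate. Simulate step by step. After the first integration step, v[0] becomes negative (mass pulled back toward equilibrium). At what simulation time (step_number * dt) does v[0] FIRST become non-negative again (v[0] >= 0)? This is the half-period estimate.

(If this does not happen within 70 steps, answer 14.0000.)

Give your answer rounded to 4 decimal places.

Answer: 3.4000

Derivation:
Step 0: x=[8.3000] v=[0.0000]
Step 1: x=[8.2525] v=[-0.2374]
Step 2: x=[8.1593] v=[-0.4661]
Step 3: x=[8.0237] v=[-0.6778]
Step 4: x=[7.8508] v=[-0.8647]
Step 5: x=[7.6468] v=[-1.0201]
Step 6: x=[7.4192] v=[-1.1382]
Step 7: x=[7.1763] v=[-1.2147]
Step 8: x=[6.9269] v=[-1.2469]
Step 9: x=[6.6802] v=[-1.2336]
Step 10: x=[6.4452] v=[-1.1752]
Step 11: x=[6.2304] v=[-1.0739]
Step 12: x=[6.0437] v=[-0.9334]
Step 13: x=[5.8919] v=[-0.7588]
Step 14: x=[5.7806] v=[-0.5565]
Step 15: x=[5.7138] v=[-0.3338]
Step 16: x=[5.6940] v=[-0.0989]
Step 17: x=[5.7219] v=[0.1396]
First v>=0 after going negative at step 17, time=3.4000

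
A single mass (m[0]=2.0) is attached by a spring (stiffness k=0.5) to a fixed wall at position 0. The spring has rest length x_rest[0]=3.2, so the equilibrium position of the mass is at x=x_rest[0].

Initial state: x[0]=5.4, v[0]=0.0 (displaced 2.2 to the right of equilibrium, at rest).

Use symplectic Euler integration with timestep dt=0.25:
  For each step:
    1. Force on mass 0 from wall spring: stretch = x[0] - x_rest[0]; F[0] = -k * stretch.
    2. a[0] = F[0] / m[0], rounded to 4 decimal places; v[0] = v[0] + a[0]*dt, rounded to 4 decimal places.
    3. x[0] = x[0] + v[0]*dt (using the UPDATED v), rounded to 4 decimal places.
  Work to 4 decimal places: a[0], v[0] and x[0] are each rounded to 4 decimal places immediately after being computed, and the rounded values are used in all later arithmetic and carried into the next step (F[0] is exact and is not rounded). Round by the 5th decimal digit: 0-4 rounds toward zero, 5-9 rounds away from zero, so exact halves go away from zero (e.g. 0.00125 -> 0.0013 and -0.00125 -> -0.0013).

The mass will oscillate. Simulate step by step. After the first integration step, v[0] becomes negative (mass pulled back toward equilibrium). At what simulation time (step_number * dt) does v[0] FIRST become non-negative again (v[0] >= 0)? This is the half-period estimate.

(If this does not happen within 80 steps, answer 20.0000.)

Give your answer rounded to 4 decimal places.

Answer: 6.5000

Derivation:
Step 0: x=[5.4000] v=[0.0000]
Step 1: x=[5.3656] v=[-0.1375]
Step 2: x=[5.2974] v=[-0.2729]
Step 3: x=[5.1964] v=[-0.4040]
Step 4: x=[5.0642] v=[-0.5288]
Step 5: x=[4.9029] v=[-0.6453]
Step 6: x=[4.7150] v=[-0.7517]
Step 7: x=[4.5034] v=[-0.8464]
Step 8: x=[4.2714] v=[-0.9279]
Step 9: x=[4.0227] v=[-0.9949]
Step 10: x=[3.7611] v=[-1.0463]
Step 11: x=[3.4908] v=[-1.0814]
Step 12: x=[3.2159] v=[-1.0996]
Step 13: x=[2.9408] v=[-1.1006]
Step 14: x=[2.6697] v=[-1.0844]
Step 15: x=[2.4069] v=[-1.0513]
Step 16: x=[2.1565] v=[-1.0017]
Step 17: x=[1.9224] v=[-0.9365]
Step 18: x=[1.7082] v=[-0.8567]
Step 19: x=[1.5173] v=[-0.7635]
Step 20: x=[1.3527] v=[-0.6583]
Step 21: x=[1.2170] v=[-0.5429]
Step 22: x=[1.1123] v=[-0.4190]
Step 23: x=[1.0402] v=[-0.2885]
Step 24: x=[1.0018] v=[-0.1535]
Step 25: x=[0.9978] v=[-0.0161]
Step 26: x=[1.0282] v=[0.1216]
First v>=0 after going negative at step 26, time=6.5000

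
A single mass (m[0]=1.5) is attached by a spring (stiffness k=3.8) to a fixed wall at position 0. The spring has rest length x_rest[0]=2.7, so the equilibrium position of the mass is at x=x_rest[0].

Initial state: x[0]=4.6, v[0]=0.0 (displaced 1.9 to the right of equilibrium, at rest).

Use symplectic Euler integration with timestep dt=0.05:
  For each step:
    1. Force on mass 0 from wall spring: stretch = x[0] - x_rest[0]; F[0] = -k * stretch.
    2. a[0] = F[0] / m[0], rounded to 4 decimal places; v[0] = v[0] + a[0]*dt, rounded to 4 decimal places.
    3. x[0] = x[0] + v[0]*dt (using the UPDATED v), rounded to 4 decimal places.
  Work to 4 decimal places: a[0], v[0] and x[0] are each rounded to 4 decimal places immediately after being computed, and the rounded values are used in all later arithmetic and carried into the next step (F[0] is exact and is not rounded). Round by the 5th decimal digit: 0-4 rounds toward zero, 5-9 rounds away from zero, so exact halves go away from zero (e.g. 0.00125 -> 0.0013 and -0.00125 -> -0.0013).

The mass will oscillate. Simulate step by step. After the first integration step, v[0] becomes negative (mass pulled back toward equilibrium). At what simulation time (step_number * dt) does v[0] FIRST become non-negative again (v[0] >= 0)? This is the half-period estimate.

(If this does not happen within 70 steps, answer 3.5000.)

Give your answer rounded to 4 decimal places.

Step 0: x=[4.6000] v=[0.0000]
Step 1: x=[4.5880] v=[-0.2407]
Step 2: x=[4.5640] v=[-0.4798]
Step 3: x=[4.5282] v=[-0.7159]
Step 4: x=[4.4808] v=[-0.9475]
Step 5: x=[4.4221] v=[-1.1731]
Step 6: x=[4.3525] v=[-1.3912]
Step 7: x=[4.2725] v=[-1.6005]
Step 8: x=[4.1825] v=[-1.7997]
Step 9: x=[4.0831] v=[-1.9875]
Step 10: x=[3.9750] v=[-2.1627]
Step 11: x=[3.8588] v=[-2.3242]
Step 12: x=[3.7353] v=[-2.4710]
Step 13: x=[3.6052] v=[-2.6021]
Step 14: x=[3.4694] v=[-2.7168]
Step 15: x=[3.3287] v=[-2.8143]
Step 16: x=[3.1840] v=[-2.8939]
Step 17: x=[3.0362] v=[-2.9552]
Step 18: x=[2.8863] v=[-2.9978]
Step 19: x=[2.7352] v=[-3.0214]
Step 20: x=[2.5839] v=[-3.0259]
Step 21: x=[2.4333] v=[-3.0112]
Step 22: x=[2.2844] v=[-2.9774]
Step 23: x=[2.1382] v=[-2.9248]
Step 24: x=[1.9955] v=[-2.8536]
Step 25: x=[1.8573] v=[-2.7644]
Step 26: x=[1.7244] v=[-2.6577]
Step 27: x=[1.5977] v=[-2.5341]
Step 28: x=[1.4780] v=[-2.3945]
Step 29: x=[1.3660] v=[-2.2397]
Step 30: x=[1.2625] v=[-2.0707]
Step 31: x=[1.1681] v=[-1.8886]
Step 32: x=[1.0834] v=[-1.6946]
Step 33: x=[1.0089] v=[-1.4898]
Step 34: x=[0.9451] v=[-1.2756]
Step 35: x=[0.8924] v=[-1.0533]
Step 36: x=[0.8512] v=[-0.8243]
Step 37: x=[0.8217] v=[-0.5901]
Step 38: x=[0.8041] v=[-0.3522]
Step 39: x=[0.7985] v=[-0.1121]
Step 40: x=[0.8049] v=[0.1288]
First v>=0 after going negative at step 40, time=2.0000

Answer: 2.0000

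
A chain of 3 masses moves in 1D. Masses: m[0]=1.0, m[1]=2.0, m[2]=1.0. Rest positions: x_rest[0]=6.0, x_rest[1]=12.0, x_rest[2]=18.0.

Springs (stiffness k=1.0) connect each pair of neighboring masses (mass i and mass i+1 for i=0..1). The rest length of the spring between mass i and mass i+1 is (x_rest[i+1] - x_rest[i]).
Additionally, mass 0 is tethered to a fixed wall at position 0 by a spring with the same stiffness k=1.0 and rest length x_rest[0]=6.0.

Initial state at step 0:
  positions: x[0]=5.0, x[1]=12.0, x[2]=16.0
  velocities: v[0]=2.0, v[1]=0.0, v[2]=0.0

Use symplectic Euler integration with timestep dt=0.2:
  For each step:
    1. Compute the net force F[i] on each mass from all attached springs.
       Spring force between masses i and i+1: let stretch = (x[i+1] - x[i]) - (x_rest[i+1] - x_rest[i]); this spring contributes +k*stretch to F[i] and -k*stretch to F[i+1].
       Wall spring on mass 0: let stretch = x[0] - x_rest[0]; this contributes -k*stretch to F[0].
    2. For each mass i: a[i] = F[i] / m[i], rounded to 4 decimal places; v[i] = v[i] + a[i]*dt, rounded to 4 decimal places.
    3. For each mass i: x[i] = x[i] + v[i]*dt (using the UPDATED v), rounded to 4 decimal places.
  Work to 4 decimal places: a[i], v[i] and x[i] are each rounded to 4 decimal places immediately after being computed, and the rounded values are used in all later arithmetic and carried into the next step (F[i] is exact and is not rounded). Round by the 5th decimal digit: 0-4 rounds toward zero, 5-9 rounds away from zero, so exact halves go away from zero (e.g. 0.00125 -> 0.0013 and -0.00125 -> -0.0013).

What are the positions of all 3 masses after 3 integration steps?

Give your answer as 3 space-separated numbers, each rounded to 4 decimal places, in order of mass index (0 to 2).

Answer: 6.5118 11.6985 16.4528

Derivation:
Step 0: x=[5.0000 12.0000 16.0000] v=[2.0000 0.0000 0.0000]
Step 1: x=[5.4800 11.9400 16.0800] v=[2.4000 -0.3000 0.4000]
Step 2: x=[5.9992 11.8336 16.2344] v=[2.5960 -0.5320 0.7720]
Step 3: x=[6.5118 11.6985 16.4528] v=[2.5630 -0.6754 1.0918]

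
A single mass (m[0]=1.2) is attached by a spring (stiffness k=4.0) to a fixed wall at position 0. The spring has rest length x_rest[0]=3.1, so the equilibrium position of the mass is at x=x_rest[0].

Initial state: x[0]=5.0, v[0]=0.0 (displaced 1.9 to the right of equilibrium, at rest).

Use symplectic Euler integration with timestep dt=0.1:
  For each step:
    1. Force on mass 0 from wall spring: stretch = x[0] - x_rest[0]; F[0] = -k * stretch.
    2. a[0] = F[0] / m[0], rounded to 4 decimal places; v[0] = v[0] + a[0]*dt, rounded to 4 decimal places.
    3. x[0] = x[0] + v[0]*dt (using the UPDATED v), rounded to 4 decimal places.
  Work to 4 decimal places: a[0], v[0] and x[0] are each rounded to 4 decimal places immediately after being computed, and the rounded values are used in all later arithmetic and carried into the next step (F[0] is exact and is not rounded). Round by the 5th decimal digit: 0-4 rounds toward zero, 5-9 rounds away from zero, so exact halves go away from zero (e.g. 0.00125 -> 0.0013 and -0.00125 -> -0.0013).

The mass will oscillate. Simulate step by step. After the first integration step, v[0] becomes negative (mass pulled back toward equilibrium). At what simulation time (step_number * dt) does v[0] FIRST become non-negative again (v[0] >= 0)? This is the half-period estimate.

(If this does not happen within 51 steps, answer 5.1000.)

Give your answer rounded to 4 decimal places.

Step 0: x=[5.0000] v=[0.0000]
Step 1: x=[4.9367] v=[-0.6333]
Step 2: x=[4.8122] v=[-1.2455]
Step 3: x=[4.6306] v=[-1.8162]
Step 4: x=[4.3980] v=[-2.3264]
Step 5: x=[4.1221] v=[-2.7591]
Step 6: x=[3.8121] v=[-3.0998]
Step 7: x=[3.4784] v=[-3.3372]
Step 8: x=[3.1321] v=[-3.4633]
Step 9: x=[2.7847] v=[-3.4740]
Step 10: x=[2.4478] v=[-3.3689]
Step 11: x=[2.1327] v=[-3.1515]
Step 12: x=[1.8498] v=[-2.8291]
Step 13: x=[1.6086] v=[-2.4124]
Step 14: x=[1.4171] v=[-1.9153]
Step 15: x=[1.2817] v=[-1.3543]
Step 16: x=[1.2069] v=[-0.7482]
Step 17: x=[1.1952] v=[-0.1172]
Step 18: x=[1.2470] v=[0.5177]
First v>=0 after going negative at step 18, time=1.8000

Answer: 1.8000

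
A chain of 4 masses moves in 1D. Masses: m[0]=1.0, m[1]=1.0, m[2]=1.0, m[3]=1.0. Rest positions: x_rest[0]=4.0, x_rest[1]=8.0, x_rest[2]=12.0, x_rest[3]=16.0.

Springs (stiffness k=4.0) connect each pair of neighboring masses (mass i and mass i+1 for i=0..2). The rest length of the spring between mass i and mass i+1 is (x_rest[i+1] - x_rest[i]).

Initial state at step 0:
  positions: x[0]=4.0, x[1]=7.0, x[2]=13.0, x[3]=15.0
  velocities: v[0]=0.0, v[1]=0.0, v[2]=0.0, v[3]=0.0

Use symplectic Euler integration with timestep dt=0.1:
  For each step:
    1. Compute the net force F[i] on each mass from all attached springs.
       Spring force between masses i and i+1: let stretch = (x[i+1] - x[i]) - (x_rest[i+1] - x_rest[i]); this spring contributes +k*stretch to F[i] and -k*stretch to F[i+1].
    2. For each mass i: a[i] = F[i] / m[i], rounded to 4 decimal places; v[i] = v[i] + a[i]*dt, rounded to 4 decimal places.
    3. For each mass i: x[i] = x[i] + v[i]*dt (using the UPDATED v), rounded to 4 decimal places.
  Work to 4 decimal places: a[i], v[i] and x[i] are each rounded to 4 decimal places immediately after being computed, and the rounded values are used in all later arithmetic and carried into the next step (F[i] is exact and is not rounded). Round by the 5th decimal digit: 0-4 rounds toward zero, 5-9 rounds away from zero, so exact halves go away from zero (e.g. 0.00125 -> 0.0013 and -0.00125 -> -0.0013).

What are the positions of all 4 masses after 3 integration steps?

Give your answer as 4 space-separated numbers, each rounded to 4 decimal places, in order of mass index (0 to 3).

Step 0: x=[4.0000 7.0000 13.0000 15.0000] v=[0.0000 0.0000 0.0000 0.0000]
Step 1: x=[3.9600 7.1200 12.8400 15.0800] v=[-0.4000 1.2000 -1.6000 0.8000]
Step 2: x=[3.8864 7.3424 12.5408 15.2304] v=[-0.7360 2.2240 -2.9920 1.5040]
Step 3: x=[3.7910 7.6345 12.1413 15.4332] v=[-0.9536 2.9210 -3.9955 2.0282]

Answer: 3.7910 7.6345 12.1413 15.4332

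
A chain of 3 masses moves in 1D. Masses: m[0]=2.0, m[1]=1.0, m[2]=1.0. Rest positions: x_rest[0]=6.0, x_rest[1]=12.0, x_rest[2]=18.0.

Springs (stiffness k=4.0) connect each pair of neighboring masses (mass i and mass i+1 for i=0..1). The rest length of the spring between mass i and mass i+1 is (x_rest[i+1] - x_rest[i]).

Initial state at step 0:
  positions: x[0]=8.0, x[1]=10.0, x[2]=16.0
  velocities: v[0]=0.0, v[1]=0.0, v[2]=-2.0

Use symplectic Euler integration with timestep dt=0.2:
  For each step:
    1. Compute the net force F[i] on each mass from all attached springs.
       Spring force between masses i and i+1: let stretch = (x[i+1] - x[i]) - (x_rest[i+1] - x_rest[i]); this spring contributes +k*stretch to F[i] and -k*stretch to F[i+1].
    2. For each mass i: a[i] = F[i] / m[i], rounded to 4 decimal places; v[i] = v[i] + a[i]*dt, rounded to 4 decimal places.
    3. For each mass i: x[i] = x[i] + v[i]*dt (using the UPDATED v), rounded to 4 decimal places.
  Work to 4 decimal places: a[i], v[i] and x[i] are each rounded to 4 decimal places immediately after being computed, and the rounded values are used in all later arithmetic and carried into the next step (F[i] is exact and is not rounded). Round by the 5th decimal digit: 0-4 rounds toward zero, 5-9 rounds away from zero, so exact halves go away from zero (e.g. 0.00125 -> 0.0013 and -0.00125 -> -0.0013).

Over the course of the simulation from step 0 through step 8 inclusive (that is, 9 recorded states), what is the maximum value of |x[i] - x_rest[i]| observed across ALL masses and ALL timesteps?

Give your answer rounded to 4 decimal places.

Answer: 2.6336

Derivation:
Step 0: x=[8.0000 10.0000 16.0000] v=[0.0000 0.0000 -2.0000]
Step 1: x=[7.6800 10.6400 15.6000] v=[-1.6000 3.2000 -2.0000]
Step 2: x=[7.1168 11.6000 15.3664] v=[-2.8160 4.8000 -1.1680]
Step 3: x=[6.4323 12.4453 15.4902] v=[-3.4227 4.2266 0.6189]
Step 4: x=[5.7488 12.8157 16.0868] v=[-3.4175 1.8521 2.9830]
Step 5: x=[5.1507 12.5788 17.1200] v=[-2.9907 -1.1845 5.1661]
Step 6: x=[4.6668 11.8800 18.3866] v=[-2.4195 -3.4940 6.3331]
Step 7: x=[4.2800 11.0681 19.5722] v=[-1.9342 -4.0593 5.9278]
Step 8: x=[3.9562 10.5308 20.3571] v=[-1.6190 -2.6865 3.9245]
Max displacement = 2.6336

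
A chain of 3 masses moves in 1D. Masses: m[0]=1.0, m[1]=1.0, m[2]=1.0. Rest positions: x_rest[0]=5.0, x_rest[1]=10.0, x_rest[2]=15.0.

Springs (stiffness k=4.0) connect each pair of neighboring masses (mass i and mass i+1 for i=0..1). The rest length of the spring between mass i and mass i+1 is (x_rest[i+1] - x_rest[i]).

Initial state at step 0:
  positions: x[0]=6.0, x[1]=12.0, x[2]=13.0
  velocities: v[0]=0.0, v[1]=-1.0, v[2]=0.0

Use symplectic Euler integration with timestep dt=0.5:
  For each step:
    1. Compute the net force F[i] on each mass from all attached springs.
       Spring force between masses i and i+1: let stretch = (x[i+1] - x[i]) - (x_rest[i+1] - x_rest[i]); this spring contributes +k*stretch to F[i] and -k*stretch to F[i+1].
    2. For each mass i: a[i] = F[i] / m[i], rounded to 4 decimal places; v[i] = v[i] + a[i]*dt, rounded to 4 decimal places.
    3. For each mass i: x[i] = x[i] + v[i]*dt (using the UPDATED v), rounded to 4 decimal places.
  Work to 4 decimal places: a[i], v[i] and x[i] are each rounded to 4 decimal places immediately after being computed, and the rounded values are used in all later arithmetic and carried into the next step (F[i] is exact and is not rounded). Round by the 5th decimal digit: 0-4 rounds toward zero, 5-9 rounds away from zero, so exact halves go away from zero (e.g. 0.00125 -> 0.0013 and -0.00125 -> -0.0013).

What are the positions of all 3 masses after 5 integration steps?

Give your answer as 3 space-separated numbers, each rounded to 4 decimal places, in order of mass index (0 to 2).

Answer: 5.0000 11.5000 12.0000

Derivation:
Step 0: x=[6.0000 12.0000 13.0000] v=[0.0000 -1.0000 0.0000]
Step 1: x=[7.0000 6.5000 17.0000] v=[2.0000 -11.0000 8.0000]
Step 2: x=[2.5000 12.0000 15.5000] v=[-9.0000 11.0000 -3.0000]
Step 3: x=[2.5000 11.5000 15.5000] v=[0.0000 -1.0000 0.0000]
Step 4: x=[6.5000 6.0000 16.5000] v=[8.0000 -11.0000 2.0000]
Step 5: x=[5.0000 11.5000 12.0000] v=[-3.0000 11.0000 -9.0000]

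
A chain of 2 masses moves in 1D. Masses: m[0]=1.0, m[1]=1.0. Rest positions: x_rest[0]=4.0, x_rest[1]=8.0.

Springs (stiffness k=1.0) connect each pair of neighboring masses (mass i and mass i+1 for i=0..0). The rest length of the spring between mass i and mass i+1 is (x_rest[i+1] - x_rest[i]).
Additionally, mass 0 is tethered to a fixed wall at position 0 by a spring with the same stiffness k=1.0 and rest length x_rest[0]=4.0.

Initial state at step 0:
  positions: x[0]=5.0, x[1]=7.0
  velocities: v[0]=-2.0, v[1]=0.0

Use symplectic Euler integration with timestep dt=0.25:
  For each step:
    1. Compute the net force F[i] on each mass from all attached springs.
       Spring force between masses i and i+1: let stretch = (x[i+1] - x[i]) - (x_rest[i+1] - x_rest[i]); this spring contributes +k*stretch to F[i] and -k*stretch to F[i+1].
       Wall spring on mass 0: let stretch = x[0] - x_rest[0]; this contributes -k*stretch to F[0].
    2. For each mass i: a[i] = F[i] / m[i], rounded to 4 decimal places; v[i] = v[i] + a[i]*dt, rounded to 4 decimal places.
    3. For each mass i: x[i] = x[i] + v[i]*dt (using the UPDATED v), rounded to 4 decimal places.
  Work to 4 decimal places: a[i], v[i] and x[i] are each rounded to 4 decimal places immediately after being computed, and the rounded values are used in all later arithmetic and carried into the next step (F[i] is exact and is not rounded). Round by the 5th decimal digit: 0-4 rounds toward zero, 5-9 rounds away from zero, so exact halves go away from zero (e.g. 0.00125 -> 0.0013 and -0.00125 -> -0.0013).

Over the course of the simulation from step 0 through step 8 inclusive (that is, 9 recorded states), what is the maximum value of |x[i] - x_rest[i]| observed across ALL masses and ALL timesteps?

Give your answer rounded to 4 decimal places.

Answer: 2.4491

Derivation:
Step 0: x=[5.0000 7.0000] v=[-2.0000 0.0000]
Step 1: x=[4.3125 7.1250] v=[-2.7500 0.5000]
Step 2: x=[3.5313 7.3242] v=[-3.1250 0.7969]
Step 3: x=[2.7664 7.5364] v=[-3.0596 0.8487]
Step 4: x=[2.1267 7.7005] v=[-2.5587 0.6562]
Step 5: x=[1.7025 7.7662] v=[-1.6969 0.2628]
Step 6: x=[1.5509 7.7029] v=[-0.6066 -0.2531]
Step 7: x=[1.6868 7.5051] v=[0.5437 -0.7911]
Step 8: x=[2.0810 7.1937] v=[1.5766 -1.2457]
Max displacement = 2.4491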